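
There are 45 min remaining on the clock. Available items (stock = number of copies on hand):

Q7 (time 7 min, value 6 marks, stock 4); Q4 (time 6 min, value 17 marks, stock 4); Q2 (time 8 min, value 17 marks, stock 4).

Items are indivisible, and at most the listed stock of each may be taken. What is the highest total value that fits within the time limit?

Best selections within time 45 and stock limits:
- 4×Q4 + 2×Q2: time 40, value 102
- 3×Q4 + 3×Q2: time 42, value 102
- 2×Q4 + 4×Q2: time 44, value 102
- 1×Q7 + 4×Q4 + 1×Q2: time 39, value 91
Best: 102 marks.

102 marks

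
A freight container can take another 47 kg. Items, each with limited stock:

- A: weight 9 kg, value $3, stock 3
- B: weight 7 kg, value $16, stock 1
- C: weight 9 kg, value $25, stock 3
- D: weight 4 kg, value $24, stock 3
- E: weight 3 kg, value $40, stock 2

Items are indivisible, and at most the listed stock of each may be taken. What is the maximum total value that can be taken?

$227

Best selections within weight 47 and stock limits:
- 3×C + 3×D + 2×E: weight 45, value 227
- 1×B + 2×C + 3×D + 2×E: weight 43, value 218
- 1×A + 2×C + 3×D + 2×E: weight 45, value 205
- 3×C + 2×D + 2×E: weight 41, value 203
Best: $227.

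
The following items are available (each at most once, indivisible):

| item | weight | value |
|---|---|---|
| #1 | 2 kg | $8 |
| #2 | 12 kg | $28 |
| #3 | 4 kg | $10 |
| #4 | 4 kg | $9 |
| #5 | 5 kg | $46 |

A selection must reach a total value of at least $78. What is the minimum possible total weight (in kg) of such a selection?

19

Subsets with value ≥ 78, sorted by total weight:
- #1+#2+#5: weight 19, value 82
- #2+#3+#5: weight 21, value 84
- #2+#4+#5: weight 21, value 83
Minimum weight: 19 kg.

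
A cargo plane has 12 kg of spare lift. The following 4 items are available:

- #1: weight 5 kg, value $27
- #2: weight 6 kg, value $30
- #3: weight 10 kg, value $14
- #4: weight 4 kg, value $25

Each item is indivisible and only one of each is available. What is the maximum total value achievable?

$57

Check high-value combinations within 12 kg:
- #1+#2: weight 5+6=11, value 27+30=57
- #2+#4: weight 6+4=10, value 30+25=55
- #1+#4: weight 5+4=9, value 27+25=52
Best: $57.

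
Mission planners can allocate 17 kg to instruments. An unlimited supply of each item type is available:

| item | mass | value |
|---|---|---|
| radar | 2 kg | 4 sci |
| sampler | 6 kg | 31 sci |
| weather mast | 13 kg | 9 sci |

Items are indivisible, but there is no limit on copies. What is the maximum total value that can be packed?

Best value-per-unit is sampler at 31/6; filling with it alone gives 2×31 = 62.
Optimal mix: 2×radar + 2×sampler → mass 16, value 70.

70 sci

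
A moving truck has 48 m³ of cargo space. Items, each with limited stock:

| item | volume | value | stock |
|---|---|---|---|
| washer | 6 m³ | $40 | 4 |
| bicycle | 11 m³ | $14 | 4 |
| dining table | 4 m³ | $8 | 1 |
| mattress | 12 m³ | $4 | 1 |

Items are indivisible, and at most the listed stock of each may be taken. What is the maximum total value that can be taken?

Top feasible selections:
- 4×washer + 2×bicycle: volume 46, value 188
- 4×washer + 1×bicycle + 1×dining table: volume 39, value 182
- 4×washer + 1×bicycle + 1×mattress: volume 47, value 178
Best: $188.

$188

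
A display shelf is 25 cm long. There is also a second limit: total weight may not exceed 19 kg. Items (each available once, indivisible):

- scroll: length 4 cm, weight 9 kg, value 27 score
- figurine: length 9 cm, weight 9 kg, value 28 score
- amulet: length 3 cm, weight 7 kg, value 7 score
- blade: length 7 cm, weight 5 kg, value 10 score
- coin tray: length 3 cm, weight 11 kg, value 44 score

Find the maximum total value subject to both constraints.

Feasible sets respecting both limits:
- scroll+figurine: length 13, weight 18, value 55
- blade+coin tray: length 10, weight 16, value 54
- amulet+coin tray: length 6, weight 18, value 51
Best: 55 score.

55 score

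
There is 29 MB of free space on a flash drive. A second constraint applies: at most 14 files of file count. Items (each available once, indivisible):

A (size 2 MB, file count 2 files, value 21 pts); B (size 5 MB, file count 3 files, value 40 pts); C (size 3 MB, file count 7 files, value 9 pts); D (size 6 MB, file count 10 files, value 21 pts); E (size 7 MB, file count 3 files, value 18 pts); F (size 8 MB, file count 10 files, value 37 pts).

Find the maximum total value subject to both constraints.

79 pts

Feasible sets respecting both limits:
- A+B+E: size 14, file count 8, value 79
- B+F: size 13, file count 13, value 77
- A+B+C: size 10, file count 12, value 70
- B+C+E: size 15, file count 13, value 67
Best: 79 pts.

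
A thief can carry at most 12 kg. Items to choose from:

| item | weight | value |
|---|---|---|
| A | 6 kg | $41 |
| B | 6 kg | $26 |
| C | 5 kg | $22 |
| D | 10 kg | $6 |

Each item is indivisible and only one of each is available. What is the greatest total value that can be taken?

This is a 0/1 knapsack; check combinations near the capacity.
- A+B: weight 6+6=12, value 41+26=67
- A+C: weight 6+5=11, value 41+22=63
- B+C: weight 6+5=11, value 26+22=48
- A: weight 6, value 41
Best: $67.

$67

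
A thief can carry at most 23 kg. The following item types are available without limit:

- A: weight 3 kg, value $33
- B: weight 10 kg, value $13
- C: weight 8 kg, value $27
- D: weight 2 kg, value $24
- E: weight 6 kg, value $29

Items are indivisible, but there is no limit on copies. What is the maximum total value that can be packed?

Best value-per-unit is D at 24/2; filling with it alone gives 11×24 = 264.
Optimal mix: 1×A + 10×D → weight 23, value 273.

$273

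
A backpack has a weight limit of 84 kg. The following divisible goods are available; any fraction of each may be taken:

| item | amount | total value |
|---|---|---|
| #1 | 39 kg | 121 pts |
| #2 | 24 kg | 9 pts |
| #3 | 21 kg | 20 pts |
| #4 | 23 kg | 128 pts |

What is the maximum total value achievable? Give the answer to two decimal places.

Take in order of value per unit:
- #4 (128/23 per unit): all 23 → value 128, running total 128.00
- #1 (121/39 per unit): all 39 → value 121, running total 249.00
- #3 (20/21 per unit): all 21 → value 20, running total 269.00
- #2 (9/24 per unit): 1 of 24 → value 1×9/24 = 0.3750, running total 269.38
Total 269.38.

269.38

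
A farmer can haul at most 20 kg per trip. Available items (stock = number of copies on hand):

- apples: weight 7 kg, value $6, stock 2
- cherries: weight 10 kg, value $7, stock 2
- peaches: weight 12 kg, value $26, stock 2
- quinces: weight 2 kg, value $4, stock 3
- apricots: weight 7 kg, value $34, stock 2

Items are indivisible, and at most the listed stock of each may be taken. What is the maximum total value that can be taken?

Top feasible selections:
- 3×quinces + 2×apricots: weight 20, value 80
- 2×quinces + 2×apricots: weight 18, value 76
- 1×quinces + 2×apricots: weight 16, value 72
Best: $80.

$80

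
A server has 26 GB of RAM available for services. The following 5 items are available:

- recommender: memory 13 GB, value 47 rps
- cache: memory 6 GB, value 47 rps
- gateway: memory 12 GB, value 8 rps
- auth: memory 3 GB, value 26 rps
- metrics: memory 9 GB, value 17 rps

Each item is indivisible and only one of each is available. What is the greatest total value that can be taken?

Check high-value combinations within 26 GB:
- recommender+cache+auth: memory 13+6+3=22, value 47+47+26=120
- recommender+cache: memory 13+6=19, value 47+47=94
- cache+auth+metrics: memory 6+3+9=18, value 47+26+17=90
- recommender+auth+metrics: memory 13+3+9=25, value 47+26+17=90
- cache+gateway+auth: memory 6+12+3=21, value 47+8+26=81
Best: 120 rps.

120 rps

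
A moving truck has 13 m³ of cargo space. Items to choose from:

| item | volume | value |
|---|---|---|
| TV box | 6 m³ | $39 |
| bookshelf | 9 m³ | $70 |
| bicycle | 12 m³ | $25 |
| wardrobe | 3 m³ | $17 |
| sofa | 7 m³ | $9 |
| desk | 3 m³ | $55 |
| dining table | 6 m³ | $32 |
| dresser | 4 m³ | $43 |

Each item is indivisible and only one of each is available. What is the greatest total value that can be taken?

$137

Check high-value combinations within 13 m³:
- TV box+desk+dresser: volume 6+3+4=13, value 39+55+43=137
- desk+dining table+dresser: volume 3+6+4=13, value 55+32+43=130
- bookshelf+desk: volume 9+3=12, value 70+55=125
Best: $137.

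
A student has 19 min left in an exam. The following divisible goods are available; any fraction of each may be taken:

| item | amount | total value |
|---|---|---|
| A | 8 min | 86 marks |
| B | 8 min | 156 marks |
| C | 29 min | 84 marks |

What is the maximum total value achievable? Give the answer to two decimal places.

250.69

Take in order of value per unit:
- B (156/8 per unit): all 8 → value 156, running total 156.00
- A (86/8 per unit): all 8 → value 86, running total 242.00
- C (84/29 per unit): 3 of 29 → value 3×84/29 = 8.6897, running total 250.69
Total 250.69.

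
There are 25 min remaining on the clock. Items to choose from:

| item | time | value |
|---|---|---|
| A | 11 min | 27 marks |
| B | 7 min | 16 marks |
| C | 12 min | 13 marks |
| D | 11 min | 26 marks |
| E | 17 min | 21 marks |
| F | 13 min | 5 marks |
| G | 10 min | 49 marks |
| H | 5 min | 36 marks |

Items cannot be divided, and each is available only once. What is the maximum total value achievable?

Check high-value combinations within 25 min:
- B+G+H: time 7+10+5=22, value 16+49+36=101
- G+H: time 10+5=15, value 49+36=85
- A+B+H: time 11+7+5=23, value 27+16+36=79
Best: 101 marks.

101 marks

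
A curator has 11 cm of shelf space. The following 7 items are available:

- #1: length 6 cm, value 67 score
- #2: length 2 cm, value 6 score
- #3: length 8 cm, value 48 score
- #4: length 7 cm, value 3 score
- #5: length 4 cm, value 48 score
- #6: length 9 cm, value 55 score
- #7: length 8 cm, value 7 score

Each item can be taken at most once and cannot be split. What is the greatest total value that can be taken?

This is a 0/1 knapsack; check combinations near the capacity.
- #1+#5: length 6+4=10, value 67+48=115
- #1+#2: length 6+2=8, value 67+6=73
- #1: length 6, value 67
- #2+#6: length 2+9=11, value 6+55=61
- #6: length 9, value 55
Best: 115 score.

115 score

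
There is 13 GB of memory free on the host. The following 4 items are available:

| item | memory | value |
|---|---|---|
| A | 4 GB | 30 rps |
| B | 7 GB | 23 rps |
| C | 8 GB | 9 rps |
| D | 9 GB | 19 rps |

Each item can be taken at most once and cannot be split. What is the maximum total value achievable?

53 rps

This is a 0/1 knapsack; check combinations near the capacity.
- A+B: memory 4+7=11, value 30+23=53
- A+D: memory 4+9=13, value 30+19=49
- A+C: memory 4+8=12, value 30+9=39
- A: memory 4, value 30
Best: 53 rps.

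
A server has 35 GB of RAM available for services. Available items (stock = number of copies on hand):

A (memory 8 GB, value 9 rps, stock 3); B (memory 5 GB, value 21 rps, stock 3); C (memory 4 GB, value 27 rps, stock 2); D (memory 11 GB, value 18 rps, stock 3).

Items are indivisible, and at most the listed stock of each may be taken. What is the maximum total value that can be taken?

135 rps

Top feasible selections:
- 3×B + 2×C + 1×D: memory 34, value 135
- 1×A + 3×B + 2×C: memory 31, value 126
- 3×B + 2×C: memory 23, value 117
- 2×B + 2×C + 1×D: memory 29, value 114
Best: 135 rps.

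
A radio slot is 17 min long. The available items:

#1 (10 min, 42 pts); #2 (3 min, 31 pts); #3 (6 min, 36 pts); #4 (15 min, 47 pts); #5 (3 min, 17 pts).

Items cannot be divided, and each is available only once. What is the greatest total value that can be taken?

This is a 0/1 knapsack; check combinations near the capacity.
- #1+#2+#5: duration 10+3+3=16, value 42+31+17=90
- #2+#3+#5: duration 3+6+3=12, value 31+36+17=84
- #1+#3: duration 10+6=16, value 42+36=78
- #1+#2: duration 10+3=13, value 42+31=73
- #2+#3: duration 3+6=9, value 31+36=67
Best: 90 pts.

90 pts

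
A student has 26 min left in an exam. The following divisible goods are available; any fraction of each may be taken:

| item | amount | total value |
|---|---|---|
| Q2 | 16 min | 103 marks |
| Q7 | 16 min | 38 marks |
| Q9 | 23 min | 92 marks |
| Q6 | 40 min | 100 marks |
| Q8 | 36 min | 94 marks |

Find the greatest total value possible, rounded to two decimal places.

143.00

Take in order of value per unit:
- Q2 (103/16 per unit): all 16 → value 103, running total 103.00
- Q9 (92/23 per unit): 10 of 23 → value 10×92/23 = 40.0000, running total 143.00
Total 143.00.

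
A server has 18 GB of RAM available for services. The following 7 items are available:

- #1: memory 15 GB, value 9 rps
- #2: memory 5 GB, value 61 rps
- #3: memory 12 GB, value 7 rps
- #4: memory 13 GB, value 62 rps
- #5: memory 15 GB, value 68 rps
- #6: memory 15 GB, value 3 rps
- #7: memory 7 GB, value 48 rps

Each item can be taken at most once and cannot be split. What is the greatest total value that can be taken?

123 rps

Check high-value combinations within 18 GB:
- #2+#4: memory 5+13=18, value 61+62=123
- #2+#7: memory 5+7=12, value 61+48=109
- #5: memory 15, value 68
Best: 123 rps.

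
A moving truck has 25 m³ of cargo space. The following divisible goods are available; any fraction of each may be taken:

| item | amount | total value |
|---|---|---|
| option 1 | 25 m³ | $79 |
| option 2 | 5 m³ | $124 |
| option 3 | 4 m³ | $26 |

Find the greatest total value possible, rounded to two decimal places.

Take in order of value per unit:
- option 2 (124/5 per unit): all 5 → value 124, running total 124.00
- option 3 (26/4 per unit): all 4 → value 26, running total 150.00
- option 1 (79/25 per unit): 16 of 25 → value 16×79/25 = 50.5600, running total 200.56
Total 200.56.

200.56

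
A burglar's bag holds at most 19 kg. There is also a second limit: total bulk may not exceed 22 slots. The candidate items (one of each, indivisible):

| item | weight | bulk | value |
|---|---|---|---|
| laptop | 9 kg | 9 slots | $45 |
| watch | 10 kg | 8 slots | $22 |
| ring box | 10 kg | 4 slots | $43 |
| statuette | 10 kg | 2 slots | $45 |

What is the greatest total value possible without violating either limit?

$90

Feasible sets respecting both limits:
- laptop+statuette: weight 19, bulk 11, value 90
- laptop+ring box: weight 19, bulk 13, value 88
- laptop+watch: weight 19, bulk 17, value 67
- laptop: weight 9, bulk 9, value 45
Best: $90.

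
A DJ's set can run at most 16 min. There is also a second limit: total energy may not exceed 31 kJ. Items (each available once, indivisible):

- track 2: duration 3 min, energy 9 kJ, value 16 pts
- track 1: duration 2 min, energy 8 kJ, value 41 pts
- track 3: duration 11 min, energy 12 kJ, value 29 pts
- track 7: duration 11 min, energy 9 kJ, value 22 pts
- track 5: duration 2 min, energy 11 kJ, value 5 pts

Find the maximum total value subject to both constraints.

86 pts

Feasible sets respecting both limits:
- track 2+track 1+track 3: duration 16, energy 29, value 86
- track 2+track 1+track 7: duration 16, energy 26, value 79
- track 1+track 3+track 5: duration 15, energy 31, value 75
Best: 86 pts.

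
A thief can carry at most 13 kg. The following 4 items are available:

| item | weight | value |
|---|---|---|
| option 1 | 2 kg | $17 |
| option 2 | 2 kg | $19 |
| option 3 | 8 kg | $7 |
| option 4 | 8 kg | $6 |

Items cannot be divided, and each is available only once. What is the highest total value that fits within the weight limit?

$43

Check high-value combinations within 13 kg:
- option 1+option 2+option 3: weight 2+2+8=12, value 17+19+7=43
- option 1+option 2+option 4: weight 2+2+8=12, value 17+19+6=42
- option 1+option 2: weight 2+2=4, value 17+19=36
- option 2+option 3: weight 2+8=10, value 19+7=26
- option 2+option 4: weight 2+8=10, value 19+6=25
Best: $43.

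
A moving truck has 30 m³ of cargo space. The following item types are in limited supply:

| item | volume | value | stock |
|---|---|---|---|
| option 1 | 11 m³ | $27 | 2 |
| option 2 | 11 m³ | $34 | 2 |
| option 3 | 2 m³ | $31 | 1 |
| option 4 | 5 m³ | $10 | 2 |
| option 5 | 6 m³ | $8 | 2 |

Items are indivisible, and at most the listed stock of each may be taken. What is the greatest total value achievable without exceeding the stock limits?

$109

Top feasible selections:
- 2×option 2 + 1×option 3 + 1×option 4: volume 29, value 109
- 2×option 2 + 1×option 3 + 1×option 5: volume 30, value 107
- 1×option 1 + 1×option 2 + 1×option 3 + 1×option 4: volume 29, value 102
Best: $109.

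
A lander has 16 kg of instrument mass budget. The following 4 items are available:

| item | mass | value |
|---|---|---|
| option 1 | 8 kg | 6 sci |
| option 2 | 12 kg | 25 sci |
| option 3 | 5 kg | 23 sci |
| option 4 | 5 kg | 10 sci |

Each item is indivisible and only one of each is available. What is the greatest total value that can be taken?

Check high-value combinations within 16 kg:
- option 3+option 4: mass 5+5=10, value 23+10=33
- option 1+option 3: mass 8+5=13, value 6+23=29
- option 2: mass 12, value 25
- option 3: mass 5, value 23
Best: 33 sci.

33 sci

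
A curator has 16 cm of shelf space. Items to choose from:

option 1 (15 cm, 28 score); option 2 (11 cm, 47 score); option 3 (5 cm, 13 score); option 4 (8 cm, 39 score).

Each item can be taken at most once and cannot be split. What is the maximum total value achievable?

60 score

Check high-value combinations within 16 cm:
- option 2+option 3: length 11+5=16, value 47+13=60
- option 3+option 4: length 5+8=13, value 13+39=52
- option 2: length 11, value 47
- option 4: length 8, value 39
Best: 60 score.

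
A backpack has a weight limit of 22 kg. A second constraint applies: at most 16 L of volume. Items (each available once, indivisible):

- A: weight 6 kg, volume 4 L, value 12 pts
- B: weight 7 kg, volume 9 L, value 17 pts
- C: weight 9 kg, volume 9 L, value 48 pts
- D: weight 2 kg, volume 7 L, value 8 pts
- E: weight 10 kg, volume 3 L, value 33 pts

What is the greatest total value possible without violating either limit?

81 pts

Feasible sets respecting both limits:
- C+E: weight 19, volume 12, value 81
- A+C: weight 15, volume 13, value 60
- C+D: weight 11, volume 16, value 56
- A+D+E: weight 18, volume 14, value 53
Best: 81 pts.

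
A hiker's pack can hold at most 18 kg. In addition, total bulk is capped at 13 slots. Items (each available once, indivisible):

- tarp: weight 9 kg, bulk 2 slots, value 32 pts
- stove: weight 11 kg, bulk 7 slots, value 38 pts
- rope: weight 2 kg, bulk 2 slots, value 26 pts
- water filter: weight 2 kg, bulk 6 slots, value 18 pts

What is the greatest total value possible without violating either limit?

76 pts

Feasible sets respecting both limits:
- tarp+rope+water filter: weight 13, bulk 10, value 76
- stove+rope: weight 13, bulk 9, value 64
- tarp+rope: weight 11, bulk 4, value 58
Best: 76 pts.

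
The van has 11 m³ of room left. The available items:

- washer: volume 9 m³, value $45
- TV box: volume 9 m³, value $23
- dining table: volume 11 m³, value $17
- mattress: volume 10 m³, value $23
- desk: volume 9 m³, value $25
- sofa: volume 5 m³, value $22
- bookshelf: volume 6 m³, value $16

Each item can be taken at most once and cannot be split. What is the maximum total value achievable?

$45

Check high-value combinations within 11 m³:
- washer: volume 9, value 45
- sofa+bookshelf: volume 5+6=11, value 22+16=38
- desk: volume 9, value 25
Best: $45.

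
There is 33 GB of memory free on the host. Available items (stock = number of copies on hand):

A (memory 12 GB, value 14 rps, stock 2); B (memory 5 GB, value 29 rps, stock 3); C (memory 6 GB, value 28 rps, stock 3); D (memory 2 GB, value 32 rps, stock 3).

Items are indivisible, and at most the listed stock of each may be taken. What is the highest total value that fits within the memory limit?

Best selections within memory 33 and stock limits:
- 3×B + 2×C + 3×D: memory 33, value 239
- 3×B + 1×C + 3×D: memory 27, value 211
- 2×B + 2×C + 3×D: memory 28, value 210
- 1×B + 3×C + 3×D: memory 29, value 209
Best: 239 rps.

239 rps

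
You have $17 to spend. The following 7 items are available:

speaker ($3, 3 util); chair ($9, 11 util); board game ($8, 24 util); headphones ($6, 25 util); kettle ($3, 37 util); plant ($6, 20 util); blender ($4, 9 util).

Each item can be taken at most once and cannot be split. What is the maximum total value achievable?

Check high-value combinations within $17:
- board game+headphones+kettle: cost 8+6+3=17, value 24+25+37=86
- headphones+kettle+plant: cost 6+3+6=15, value 25+37+20=82
- board game+kettle+plant: cost 8+3+6=17, value 24+37+20=81
- speaker+headphones+kettle+blender: cost 3+6+3+4=16, value 3+25+37+9=74
- headphones+kettle+blender: cost 6+3+4=13, value 25+37+9=71
Best: 86 util.

86 util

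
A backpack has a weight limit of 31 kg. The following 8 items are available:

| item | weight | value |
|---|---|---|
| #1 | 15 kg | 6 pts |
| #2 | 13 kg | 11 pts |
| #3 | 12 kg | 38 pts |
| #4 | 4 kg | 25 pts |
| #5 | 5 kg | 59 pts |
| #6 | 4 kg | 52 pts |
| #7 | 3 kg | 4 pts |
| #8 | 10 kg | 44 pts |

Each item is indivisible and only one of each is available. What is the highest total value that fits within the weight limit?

Check high-value combinations within 31 kg:
- #3+#5+#6+#8: weight 12+5+4+10=31, value 38+59+52+44=193
- #4+#5+#6+#7+#8: weight 4+5+4+3+10=26, value 25+59+52+4+44=184
- #4+#5+#6+#8: weight 4+5+4+10=23, value 25+59+52+44=180
- #3+#4+#5+#6+#7: weight 12+4+5+4+3=28, value 38+25+59+52+4=178
- #3+#4+#5+#6: weight 12+4+5+4=25, value 38+25+59+52=174
Best: 193 pts.

193 pts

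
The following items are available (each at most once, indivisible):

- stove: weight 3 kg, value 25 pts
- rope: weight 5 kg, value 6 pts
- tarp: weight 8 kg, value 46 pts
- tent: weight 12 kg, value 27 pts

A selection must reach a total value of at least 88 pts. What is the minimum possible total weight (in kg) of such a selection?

23

Subsets with value ≥ 88, sorted by total weight:
- stove+tarp+tent: weight 23, value 98
- stove+rope+tarp+tent: weight 28, value 104
Minimum weight: 23 kg.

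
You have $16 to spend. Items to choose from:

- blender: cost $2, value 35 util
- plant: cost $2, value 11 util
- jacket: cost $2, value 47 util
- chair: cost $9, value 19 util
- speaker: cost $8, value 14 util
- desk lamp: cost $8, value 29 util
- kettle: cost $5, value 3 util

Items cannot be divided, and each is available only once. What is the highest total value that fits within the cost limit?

122 util

Check high-value combinations within $16:
- blender+plant+jacket+desk lamp: cost 2+2+2+8=14, value 35+11+47+29=122
- blender+plant+jacket+chair: cost 2+2+2+9=15, value 35+11+47+19=112
- blender+jacket+desk lamp: cost 2+2+8=12, value 35+47+29=111
- blender+plant+jacket+speaker: cost 2+2+2+8=14, value 35+11+47+14=107
Best: 122 util.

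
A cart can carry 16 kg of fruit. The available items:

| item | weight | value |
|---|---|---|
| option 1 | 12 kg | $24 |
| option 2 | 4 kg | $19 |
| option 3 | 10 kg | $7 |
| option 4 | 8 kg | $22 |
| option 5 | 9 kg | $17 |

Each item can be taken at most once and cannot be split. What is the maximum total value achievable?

$43

Check high-value combinations within 16 kg:
- option 1+option 2: weight 12+4=16, value 24+19=43
- option 2+option 4: weight 4+8=12, value 19+22=41
- option 2+option 5: weight 4+9=13, value 19+17=36
Best: $43.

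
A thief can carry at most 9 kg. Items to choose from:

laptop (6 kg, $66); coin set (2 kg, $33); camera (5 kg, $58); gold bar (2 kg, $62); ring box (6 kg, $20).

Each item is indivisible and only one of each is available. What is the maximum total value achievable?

Check high-value combinations within 9 kg:
- coin set+camera+gold bar: weight 2+5+2=9, value 33+58+62=153
- laptop+gold bar: weight 6+2=8, value 66+62=128
- camera+gold bar: weight 5+2=7, value 58+62=120
- laptop+coin set: weight 6+2=8, value 66+33=99
Best: $153.

$153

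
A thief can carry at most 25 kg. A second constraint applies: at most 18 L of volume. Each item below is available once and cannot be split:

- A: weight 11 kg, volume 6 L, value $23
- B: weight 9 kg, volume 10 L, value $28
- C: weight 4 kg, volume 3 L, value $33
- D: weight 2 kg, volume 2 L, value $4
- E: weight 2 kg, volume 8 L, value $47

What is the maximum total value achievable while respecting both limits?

Feasible sets respecting both limits:
- A+C+E: weight 17, volume 17, value 103
- C+D+E: weight 8, volume 13, value 84
- C+E: weight 6, volume 11, value 80
- B+E: weight 11, volume 18, value 75
Best: $103.

$103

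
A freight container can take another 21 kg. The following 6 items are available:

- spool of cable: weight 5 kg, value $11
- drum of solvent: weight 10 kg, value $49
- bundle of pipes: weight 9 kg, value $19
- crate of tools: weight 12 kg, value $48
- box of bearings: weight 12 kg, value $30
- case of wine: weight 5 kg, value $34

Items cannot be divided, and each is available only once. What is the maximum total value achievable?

Check high-value combinations within 21 kg:
- spool of cable+drum of solvent+case of wine: weight 5+10+5=20, value 11+49+34=94
- drum of solvent+case of wine: weight 10+5=15, value 49+34=83
- crate of tools+case of wine: weight 12+5=17, value 48+34=82
- drum of solvent+bundle of pipes: weight 10+9=19, value 49+19=68
- bundle of pipes+crate of tools: weight 9+12=21, value 19+48=67
Best: $94.

$94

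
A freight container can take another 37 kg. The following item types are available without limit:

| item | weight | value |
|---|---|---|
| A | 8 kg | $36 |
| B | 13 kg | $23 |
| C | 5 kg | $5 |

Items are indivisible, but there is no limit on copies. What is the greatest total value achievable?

$149

Best value-per-unit is A at 36/8; filling with it alone gives 4×36 = 144.
Optimal mix: 4×A + 1×C → weight 37, value 149.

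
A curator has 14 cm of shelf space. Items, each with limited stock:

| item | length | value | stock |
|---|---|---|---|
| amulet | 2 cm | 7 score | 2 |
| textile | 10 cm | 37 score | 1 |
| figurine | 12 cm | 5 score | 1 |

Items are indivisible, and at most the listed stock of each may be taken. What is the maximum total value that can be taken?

51 score

Best selections within length 14 and stock limits:
- 2×amulet + 1×textile: length 14, value 51
- 1×amulet + 1×textile: length 12, value 44
- 1×textile: length 10, value 37
Best: 51 score.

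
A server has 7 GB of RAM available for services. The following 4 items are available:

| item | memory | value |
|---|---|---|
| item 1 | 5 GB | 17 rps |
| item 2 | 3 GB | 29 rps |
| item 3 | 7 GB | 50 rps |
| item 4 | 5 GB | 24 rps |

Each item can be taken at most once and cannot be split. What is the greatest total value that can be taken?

Check high-value combinations within 7 GB:
- item 3: memory 7, value 50
- item 2: memory 3, value 29
- item 4: memory 5, value 24
Best: 50 rps.

50 rps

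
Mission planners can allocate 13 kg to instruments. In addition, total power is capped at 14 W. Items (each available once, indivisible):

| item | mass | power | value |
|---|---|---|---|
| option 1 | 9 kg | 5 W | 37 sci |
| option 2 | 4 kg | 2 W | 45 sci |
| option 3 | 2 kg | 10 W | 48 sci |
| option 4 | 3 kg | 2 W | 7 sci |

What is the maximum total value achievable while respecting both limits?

100 sci

Feasible sets respecting both limits:
- option 2+option 3+option 4: mass 9, power 14, value 100
- option 2+option 3: mass 6, power 12, value 93
- option 1+option 2: mass 13, power 7, value 82
- option 3+option 4: mass 5, power 12, value 55
Best: 100 sci.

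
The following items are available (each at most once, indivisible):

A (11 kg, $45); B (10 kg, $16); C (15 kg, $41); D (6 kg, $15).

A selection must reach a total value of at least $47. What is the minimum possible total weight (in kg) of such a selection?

Subsets with value ≥ 47, sorted by total weight:
- A+D: weight 17, value 60
- A+B: weight 21, value 61
- C+D: weight 21, value 56
- B+C: weight 25, value 57
Minimum weight: 17 kg.

17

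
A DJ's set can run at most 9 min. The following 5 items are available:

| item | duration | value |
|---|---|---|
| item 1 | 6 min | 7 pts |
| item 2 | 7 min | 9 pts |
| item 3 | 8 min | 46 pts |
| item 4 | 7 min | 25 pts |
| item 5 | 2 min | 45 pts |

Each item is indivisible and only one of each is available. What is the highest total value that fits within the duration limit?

Check high-value combinations within 9 min:
- item 4+item 5: duration 7+2=9, value 25+45=70
- item 2+item 5: duration 7+2=9, value 9+45=54
- item 1+item 5: duration 6+2=8, value 7+45=52
Best: 70 pts.

70 pts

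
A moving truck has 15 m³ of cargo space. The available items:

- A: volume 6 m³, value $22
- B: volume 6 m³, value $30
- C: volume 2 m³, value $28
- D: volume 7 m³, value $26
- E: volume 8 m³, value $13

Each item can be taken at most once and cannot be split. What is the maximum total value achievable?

Check high-value combinations within 15 m³:
- B+C+D: volume 6+2+7=15, value 30+28+26=84
- A+B+C: volume 6+6+2=14, value 22+30+28=80
- A+C+D: volume 6+2+7=15, value 22+28+26=76
Best: $84.

$84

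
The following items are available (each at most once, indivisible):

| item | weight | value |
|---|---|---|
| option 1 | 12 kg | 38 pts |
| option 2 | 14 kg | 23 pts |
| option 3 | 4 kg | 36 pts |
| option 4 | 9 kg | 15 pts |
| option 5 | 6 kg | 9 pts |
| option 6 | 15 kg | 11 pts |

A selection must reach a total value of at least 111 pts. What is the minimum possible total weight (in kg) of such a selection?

39

Subsets with value ≥ 111, sorted by total weight:
- option 1+option 2+option 3+option 4: weight 39, value 112
- option 1+option 2+option 3+option 4+option 5: weight 45, value 121
- option 1+option 2+option 3+option 5+option 6: weight 51, value 117
- option 1+option 2+option 3+option 4+option 6: weight 54, value 123
Minimum weight: 39 kg.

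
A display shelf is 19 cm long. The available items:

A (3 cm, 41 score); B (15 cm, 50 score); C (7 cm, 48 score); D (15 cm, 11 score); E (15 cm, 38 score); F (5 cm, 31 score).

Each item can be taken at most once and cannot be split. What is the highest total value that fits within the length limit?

120 score

This is a 0/1 knapsack; check combinations near the capacity.
- A+C+F: length 3+7+5=15, value 41+48+31=120
- A+B: length 3+15=18, value 41+50=91
- A+C: length 3+7=10, value 41+48=89
Best: 120 score.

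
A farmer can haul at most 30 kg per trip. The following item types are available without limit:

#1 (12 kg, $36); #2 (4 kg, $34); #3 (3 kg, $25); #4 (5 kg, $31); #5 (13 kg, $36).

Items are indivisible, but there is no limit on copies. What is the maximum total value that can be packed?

Best value-per-unit is #2 at 34/4; filling with it alone gives 7×34 = 238.
Optimal mix: 6×#2 + 2×#3 → weight 30, value 254.

$254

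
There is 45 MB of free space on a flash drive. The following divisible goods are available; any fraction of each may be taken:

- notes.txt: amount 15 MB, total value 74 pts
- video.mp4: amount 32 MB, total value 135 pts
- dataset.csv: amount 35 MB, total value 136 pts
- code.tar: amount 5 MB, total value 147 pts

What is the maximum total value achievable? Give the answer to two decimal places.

326.47

Take in order of value per unit:
- code.tar (147/5 per unit): all 5 → value 147, running total 147.00
- notes.txt (74/15 per unit): all 15 → value 74, running total 221.00
- video.mp4 (135/32 per unit): 25 of 32 → value 25×135/32 = 105.4688, running total 326.47
Total 326.47.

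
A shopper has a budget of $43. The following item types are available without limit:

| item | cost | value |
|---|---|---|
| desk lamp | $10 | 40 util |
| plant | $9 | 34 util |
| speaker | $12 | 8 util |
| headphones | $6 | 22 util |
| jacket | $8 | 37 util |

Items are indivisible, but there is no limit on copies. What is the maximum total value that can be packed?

Best value-per-unit is jacket at 37/8; filling with it alone gives 5×37 = 185.
Optimal mix: 1×desk lamp + 4×jacket → cost 42, value 188.

188 util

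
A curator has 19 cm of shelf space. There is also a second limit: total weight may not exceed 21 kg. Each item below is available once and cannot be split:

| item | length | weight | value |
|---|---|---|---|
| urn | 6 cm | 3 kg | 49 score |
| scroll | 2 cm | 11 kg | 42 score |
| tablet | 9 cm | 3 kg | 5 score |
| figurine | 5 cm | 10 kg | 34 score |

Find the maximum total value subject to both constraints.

96 score

Feasible sets respecting both limits:
- urn+scroll+tablet: length 17, weight 17, value 96
- urn+scroll: length 8, weight 14, value 91
- urn+figurine: length 11, weight 13, value 83
Best: 96 score.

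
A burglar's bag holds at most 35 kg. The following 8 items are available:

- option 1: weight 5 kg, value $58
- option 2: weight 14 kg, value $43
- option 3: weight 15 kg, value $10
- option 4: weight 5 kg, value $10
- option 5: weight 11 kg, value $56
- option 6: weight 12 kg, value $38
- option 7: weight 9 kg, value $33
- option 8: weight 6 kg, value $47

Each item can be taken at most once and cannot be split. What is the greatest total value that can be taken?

$199

This is a 0/1 knapsack; check combinations near the capacity.
- option 1+option 5+option 6+option 8: weight 5+11+12+6=34, value 58+56+38+47=199
- option 1+option 5+option 7+option 8: weight 5+11+9+6=31, value 58+56+33+47=194
- option 1+option 2+option 7+option 8: weight 5+14+9+6=34, value 58+43+33+47=181
- option 1+option 6+option 7+option 8: weight 5+12+9+6=32, value 58+38+33+47=176
- option 1+option 4+option 5+option 8: weight 5+5+11+6=27, value 58+10+56+47=171
Best: $199.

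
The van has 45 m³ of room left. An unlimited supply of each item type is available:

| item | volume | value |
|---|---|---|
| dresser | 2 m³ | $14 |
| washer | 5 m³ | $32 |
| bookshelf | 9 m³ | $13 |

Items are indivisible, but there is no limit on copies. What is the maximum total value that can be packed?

$312

Best value-per-unit is dresser at 14/2; filling with it alone gives 22×14 = 308.
Optimal mix: 20×dresser + 1×washer → volume 45, value 312.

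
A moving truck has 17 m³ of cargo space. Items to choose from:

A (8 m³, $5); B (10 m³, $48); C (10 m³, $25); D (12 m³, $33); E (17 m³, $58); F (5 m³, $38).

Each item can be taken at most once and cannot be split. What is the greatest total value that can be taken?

This is a 0/1 knapsack; check combinations near the capacity.
- B+F: volume 10+5=15, value 48+38=86
- D+F: volume 12+5=17, value 33+38=71
- C+F: volume 10+5=15, value 25+38=63
Best: $86.

$86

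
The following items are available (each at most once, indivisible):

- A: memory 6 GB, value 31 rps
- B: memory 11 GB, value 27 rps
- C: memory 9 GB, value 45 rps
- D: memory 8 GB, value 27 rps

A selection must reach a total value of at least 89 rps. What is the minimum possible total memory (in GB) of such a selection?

23

Subsets with value ≥ 89, sorted by total memory:
- A+C+D: memory 23, value 103
- A+B+C: memory 26, value 103
- B+C+D: memory 28, value 99
Minimum memory: 23 GB.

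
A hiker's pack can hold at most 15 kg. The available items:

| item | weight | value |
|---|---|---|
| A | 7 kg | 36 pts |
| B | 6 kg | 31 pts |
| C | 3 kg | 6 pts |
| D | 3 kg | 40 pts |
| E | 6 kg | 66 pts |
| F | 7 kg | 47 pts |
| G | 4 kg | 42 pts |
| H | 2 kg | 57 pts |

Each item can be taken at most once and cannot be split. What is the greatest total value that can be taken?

Check high-value combinations within 15 kg:
- D+E+G+H: weight 3+6+4+2=15, value 40+66+42+57=205
- C+E+G+H: weight 3+6+4+2=15, value 6+66+42+57=171
- E+F+H: weight 6+7+2=15, value 66+47+57=170
- B+D+G+H: weight 6+3+4+2=15, value 31+40+42+57=170
Best: 205 pts.

205 pts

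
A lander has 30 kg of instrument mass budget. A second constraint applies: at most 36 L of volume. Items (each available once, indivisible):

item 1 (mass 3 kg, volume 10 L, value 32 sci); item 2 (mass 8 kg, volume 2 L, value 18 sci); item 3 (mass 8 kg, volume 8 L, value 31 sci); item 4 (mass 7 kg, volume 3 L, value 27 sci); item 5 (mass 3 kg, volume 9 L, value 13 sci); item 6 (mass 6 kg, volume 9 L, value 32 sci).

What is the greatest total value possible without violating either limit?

122 sci

Feasible sets respecting both limits:
- item 1+item 3+item 4+item 6: mass 24, volume 30, value 122
- item 1+item 2+item 4+item 5+item 6: mass 27, volume 33, value 122
- item 1+item 2+item 3+item 4+item 5: mass 29, volume 32, value 121
- item 1+item 2+item 3+item 6: mass 25, volume 29, value 113
Best: 122 sci.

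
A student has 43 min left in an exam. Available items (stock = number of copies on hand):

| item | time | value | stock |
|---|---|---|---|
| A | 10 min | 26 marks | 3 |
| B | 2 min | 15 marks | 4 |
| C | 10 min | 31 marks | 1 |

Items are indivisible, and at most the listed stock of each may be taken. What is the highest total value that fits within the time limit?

Top feasible selections:
- 2×A + 4×B + 1×C: time 38, value 143
- 3×A + 4×B: time 38, value 138
Best: 143 marks.

143 marks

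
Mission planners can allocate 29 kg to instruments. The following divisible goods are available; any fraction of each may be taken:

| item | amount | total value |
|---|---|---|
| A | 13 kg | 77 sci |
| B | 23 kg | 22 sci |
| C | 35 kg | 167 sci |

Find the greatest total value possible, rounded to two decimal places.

153.34

Take in order of value per unit:
- A (77/13 per unit): all 13 → value 77, running total 77.00
- C (167/35 per unit): 16 of 35 → value 16×167/35 = 76.3429, running total 153.34
Total 153.34.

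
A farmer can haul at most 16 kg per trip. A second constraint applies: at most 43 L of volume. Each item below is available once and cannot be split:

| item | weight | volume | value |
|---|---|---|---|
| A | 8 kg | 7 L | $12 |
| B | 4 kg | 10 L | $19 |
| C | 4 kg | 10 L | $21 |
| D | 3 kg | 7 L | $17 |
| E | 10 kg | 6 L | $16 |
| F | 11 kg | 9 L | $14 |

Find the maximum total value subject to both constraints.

$57

Feasible sets respecting both limits:
- B+C+D: weight 11, volume 27, value 57
- A+B+C: weight 16, volume 27, value 52
- A+C+D: weight 15, volume 24, value 50
Best: $57.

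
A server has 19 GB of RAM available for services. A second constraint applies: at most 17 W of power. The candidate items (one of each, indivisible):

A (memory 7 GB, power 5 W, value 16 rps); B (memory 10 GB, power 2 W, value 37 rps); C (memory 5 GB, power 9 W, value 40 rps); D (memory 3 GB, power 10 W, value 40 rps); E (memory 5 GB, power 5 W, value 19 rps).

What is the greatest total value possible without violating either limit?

96 rps

Feasible sets respecting both limits:
- B+D+E: memory 18, power 17, value 96
- B+C: memory 15, power 11, value 77
- B+D: memory 13, power 12, value 77
Best: 96 rps.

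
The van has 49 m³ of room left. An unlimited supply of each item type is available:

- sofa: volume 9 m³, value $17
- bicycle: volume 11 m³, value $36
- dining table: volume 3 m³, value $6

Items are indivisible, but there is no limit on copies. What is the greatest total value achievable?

$150

Best value-per-unit is bicycle at 36/11; filling with it alone gives 4×36 = 144.
Optimal mix: 4×bicycle + 1×dining table → volume 47, value 150.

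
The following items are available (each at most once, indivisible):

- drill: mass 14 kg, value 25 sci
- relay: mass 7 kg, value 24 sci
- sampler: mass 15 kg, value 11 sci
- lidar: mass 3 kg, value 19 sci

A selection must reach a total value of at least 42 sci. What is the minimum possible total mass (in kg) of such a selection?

10

Subsets with value ≥ 42, sorted by total mass:
- relay+lidar: mass 10, value 43
- drill+lidar: mass 17, value 44
- drill+relay: mass 21, value 49
- drill+relay+lidar: mass 24, value 68
Minimum mass: 10 kg.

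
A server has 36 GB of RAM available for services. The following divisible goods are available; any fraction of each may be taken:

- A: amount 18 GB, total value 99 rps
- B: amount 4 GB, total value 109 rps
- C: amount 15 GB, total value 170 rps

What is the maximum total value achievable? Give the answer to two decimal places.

372.50

Take in order of value per unit:
- B (109/4 per unit): all 4 → value 109, running total 109.00
- C (170/15 per unit): all 15 → value 170, running total 279.00
- A (99/18 per unit): 17 of 18 → value 17×99/18 = 93.5000, running total 372.50
Total 372.50.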